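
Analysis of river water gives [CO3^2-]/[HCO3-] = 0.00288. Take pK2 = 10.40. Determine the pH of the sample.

pH = 7.86

From K2 = [H⁺][CO3^2-]/[HCO3-]:  pH = pK2 + log₁₀([CO3^2-]/[HCO3-])
log₁₀(0.00288) = -2.541
pH = 10.40 + (-2.541) = 7.86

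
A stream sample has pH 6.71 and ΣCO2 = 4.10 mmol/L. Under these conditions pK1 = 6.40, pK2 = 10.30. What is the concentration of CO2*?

α₀ = 1 / (1 + K1/[H⁺] + K1K2/[H⁺]²) = 1 / (1 + 10^+0.31 + 10^-3.28)
   = 1 / (1 + 2.0417 + 0.00052481) = 1/3.0423 = 0.3287
[CO2*] = α₀ × DIC = 0.3287 × 4.10 = 1.35 mmol/L

[CO2*] = 1.35 mmol/L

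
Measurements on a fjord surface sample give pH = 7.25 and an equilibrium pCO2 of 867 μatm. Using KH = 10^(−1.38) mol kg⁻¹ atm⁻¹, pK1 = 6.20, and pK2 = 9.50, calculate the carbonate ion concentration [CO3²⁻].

[CO2*] = KH · pCO2 = 10^(−1.38) × 867×10^-6 = 3.614×10^-5 mol/kg
α₀ = 1/(1 + K1/[H⁺] + K1K2/[H⁺]²) = 1/(1 + 10^+1.05 + 10^-1.20) = 0.08141
DIC = [CO2*]/α₀ = 3.614×10^-5 / 0.08141 = 0.4439 mmol/kg
[CO3²⁻] = α₂·DIC; α₂ = 0.005137, so [CO3²⁻] = 0.005137 × 0.4439 = 0.00228 mmol/kg = 2.28 μmol/kg

[CO3²⁻] = 2.28 μmol/kg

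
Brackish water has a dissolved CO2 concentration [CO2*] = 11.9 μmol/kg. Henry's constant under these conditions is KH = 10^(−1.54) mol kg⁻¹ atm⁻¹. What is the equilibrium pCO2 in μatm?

KH = 10^(−1.54) = 2.884×10^-2 mol kg⁻¹ atm⁻¹
pCO2 = [CO2*]/KH = 11.9×10^-6 / 2.884×10^-2 = 4.13×10^-4 atm = 413 μatm

pCO2 = 413 μatm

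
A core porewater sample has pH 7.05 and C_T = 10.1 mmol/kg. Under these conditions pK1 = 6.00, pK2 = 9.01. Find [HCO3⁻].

α₁ = 1 / (1 + [H⁺]/K1 + K2/[H⁺]) = 1 / (1 + 10^-1.05 + 10^-1.96)
   = 1 / (1 + 0.089125 + 0.010965) = 1/1.1001 = 0.9090
[HCO3⁻] = α₁ × DIC = 0.9090 × 10.1 = 9.18 mmol/kg

[HCO3⁻] = 9.18 mmol/kg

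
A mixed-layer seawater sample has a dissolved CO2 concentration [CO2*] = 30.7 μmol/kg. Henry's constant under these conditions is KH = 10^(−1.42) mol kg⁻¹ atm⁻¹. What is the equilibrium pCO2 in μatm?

pCO2 = 807 μatm

KH = 10^(−1.42) = 3.802×10^-2 mol kg⁻¹ atm⁻¹
pCO2 = [CO2*]/KH = 30.7×10^-6 / 3.802×10^-2 = 8.07×10^-4 atm = 807 μatm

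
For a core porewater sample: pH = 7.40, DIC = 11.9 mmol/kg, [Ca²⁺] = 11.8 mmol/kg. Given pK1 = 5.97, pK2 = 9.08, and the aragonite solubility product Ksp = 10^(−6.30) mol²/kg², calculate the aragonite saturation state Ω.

Ω = 5.53

α₂ = 1 / (1 + [H⁺]/K2 + [H⁺]²/(K1K2)) = 1 / (1 + 10^+1.68 + 10^+0.25)
   = 1 / (1 + 47.863 + 1.7783) = 1/50.641 = 0.01975
[CO3²⁻] = α₂ × DIC = 0.01975 × 11.9 = 0.2350 mmol/kg
Ksp = 10^(−6.30) = 5.012×10^-7
Ω = [Ca²⁺][CO3²⁻]/Ksp = (11.8×10^-3)(2.350×10^-4) / 5.012×10^-7 = 5.53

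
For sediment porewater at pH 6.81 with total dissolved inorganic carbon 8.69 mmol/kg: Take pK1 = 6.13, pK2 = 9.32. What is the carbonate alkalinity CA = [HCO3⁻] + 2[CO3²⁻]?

CA = 7.21 mmol/kg

CA = [HCO3⁻] + 2[CO3²⁻] = (α₁ + 2α₂)·DIC
At pH 6.81: [H⁺]/K1 = 10^-0.68 = 0.20893, K2/[H⁺] = 10^-2.51 = 0.0030903
α₁ = 1/(1 + 0.20893 + 0.0030903) = 1/1.2120 = 0.8251; α₂ = α₁·K2/[H⁺] = 0.002550
α₁ + 2α₂ = 0.8302
CA = 0.8302 × 8.69 = 7.21 mmol/kg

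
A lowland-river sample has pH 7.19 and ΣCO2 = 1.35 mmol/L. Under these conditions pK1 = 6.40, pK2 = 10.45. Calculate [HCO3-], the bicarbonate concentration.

[HCO3⁻] = 1.16 mmol/L

α₁ = 1 / (1 + [H⁺]/K1 + K2/[H⁺]) = 1 / (1 + 10^-0.79 + 10^-3.26)
   = 1 / (1 + 0.16218 + 0.00054954) = 1/1.1627 = 0.8600
[HCO3⁻] = α₁ × DIC = 0.8600 × 1.35 = 1.16 mmol/L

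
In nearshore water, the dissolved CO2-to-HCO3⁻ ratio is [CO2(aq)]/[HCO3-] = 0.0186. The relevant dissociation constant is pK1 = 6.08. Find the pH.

pH = 7.81

From K1 = [H⁺][HCO3-]/[CO2(aq)]:  pH = pK1 − log₁₀([CO2(aq)]/[HCO3-])
log₁₀(0.0186) = -1.730
pH = 6.08 − (-1.730) = 7.81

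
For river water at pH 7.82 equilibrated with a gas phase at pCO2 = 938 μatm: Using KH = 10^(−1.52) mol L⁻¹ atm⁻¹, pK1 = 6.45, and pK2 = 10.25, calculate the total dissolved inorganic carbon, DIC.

[CO2*] = KH · pCO2 = 10^(−1.52) × 938×10^-6 = 2.833×10^-5 mol/L
α₀ = 1/(1 + K1/[H⁺] + K1K2/[H⁺]²) = 1/(1 + 10^+1.37 + 10^-1.06) = 0.04077
DIC = [CO2*]/α₀ = 2.833×10^-5 / 0.04077 = 0.695 mmol/L

DIC = 0.695 mmol/L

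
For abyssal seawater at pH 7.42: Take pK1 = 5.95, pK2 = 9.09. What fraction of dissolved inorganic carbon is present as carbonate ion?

α₂ = 0.0203

α₂ = 1 / (1 + [H⁺]/K2 + [H⁺]²/(K1K2)) = 1 / (1 + 10^+1.67 + 10^+0.20)
   = 1 / (1 + 46.774 + 1.5849) = 1/49.358 = 0.02026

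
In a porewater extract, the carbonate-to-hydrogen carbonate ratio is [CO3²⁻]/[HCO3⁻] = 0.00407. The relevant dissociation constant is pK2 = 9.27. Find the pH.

pH = 6.88

From K2 = [H⁺][CO3²⁻]/[HCO3⁻]:  pH = pK2 + log₁₀([CO3²⁻]/[HCO3⁻])
log₁₀(0.00407) = -2.390
pH = 9.27 + (-2.390) = 6.88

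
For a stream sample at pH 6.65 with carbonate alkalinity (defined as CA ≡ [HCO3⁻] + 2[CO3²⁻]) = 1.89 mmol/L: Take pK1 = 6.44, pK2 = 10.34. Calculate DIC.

CA = [HCO3⁻] + 2[CO3²⁻] = (α₁ + 2α₂)·DIC
At pH 6.65: [H⁺]/K1 = 10^-0.21 = 0.61660, K2/[H⁺] = 10^-3.69 = 0.00020417
α₁ = 1/(1 + 0.61660 + 0.00020417) = 1/1.6168 = 0.6185; α₂ = α₁·K2/[H⁺] = 0.0001263
α₁ + 2α₂ = 0.6188
DIC = CA / (α₁ + 2α₂) = 1.89 / 0.6188 = 3.05 mmol/L

DIC = 3.05 mmol/L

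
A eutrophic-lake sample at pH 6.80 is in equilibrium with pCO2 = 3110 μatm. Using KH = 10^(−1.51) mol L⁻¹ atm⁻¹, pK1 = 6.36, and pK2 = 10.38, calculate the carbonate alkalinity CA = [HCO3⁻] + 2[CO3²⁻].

CA = 0.265 mmol/L

[CO2*] = KH · pCO2 = 10^(−1.51) × 3110×10^-6 = 9.611×10^-5 mol/L
α₀ = 1/(1 + K1/[H⁺] + K1K2/[H⁺]²) = 1/(1 + 10^+0.44 + 10^-3.14) = 0.2663
DIC = [CO2*]/α₀ = 9.611×10^-5 / 0.2663 = 0.3609 mmol/L
CA = (α₁ + 2α₂)·DIC = (0.7335 + 2×0.0001929) × 0.3609 = 0.265 mmol/L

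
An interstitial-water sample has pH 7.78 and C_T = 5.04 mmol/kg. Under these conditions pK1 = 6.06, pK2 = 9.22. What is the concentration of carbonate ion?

[CO3²⁻] = 0.173 mmol/kg

α₂ = 1 / (1 + [H⁺]/K2 + [H⁺]²/(K1K2)) = 1 / (1 + 10^+1.44 + 10^-0.28)
   = 1 / (1 + 27.542 + 0.52481) = 1/29.067 = 0.03440
[CO3²⁻] = α₂ × DIC = 0.03440 × 5.04 = 0.173 mmol/kg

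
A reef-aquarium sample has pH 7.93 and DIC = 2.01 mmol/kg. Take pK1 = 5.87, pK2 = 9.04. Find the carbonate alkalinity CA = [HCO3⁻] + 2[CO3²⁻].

CA = 2.14 mmol/kg

CA = [HCO3⁻] + 2[CO3²⁻] = (α₁ + 2α₂)·DIC
At pH 7.93: [H⁺]/K1 = 10^-2.06 = 0.0087096, K2/[H⁺] = 10^-1.11 = 0.077625
α₁ = 1/(1 + 0.0087096 + 0.077625) = 1/1.0863 = 0.9205; α₂ = α₁·K2/[H⁺] = 0.07146
α₁ + 2α₂ = 1.0634
CA = 1.0634 × 2.01 = 2.14 mmol/kg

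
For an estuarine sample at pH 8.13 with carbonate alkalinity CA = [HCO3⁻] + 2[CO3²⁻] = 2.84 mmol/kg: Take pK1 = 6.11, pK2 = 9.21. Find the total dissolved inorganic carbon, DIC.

CA = [HCO3⁻] + 2[CO3²⁻] = (α₁ + 2α₂)·DIC
At pH 8.13: [H⁺]/K1 = 10^-2.02 = 0.0095499, K2/[H⁺] = 10^-1.08 = 0.083176
α₁ = 1/(1 + 0.0095499 + 0.083176) = 1/1.0927 = 0.9151; α₂ = α₁·K2/[H⁺] = 0.07612
α₁ + 2α₂ = 1.0674
DIC = CA / (α₁ + 2α₂) = 2.84 / 1.0674 = 2.66 mmol/kg

DIC = 2.66 mmol/kg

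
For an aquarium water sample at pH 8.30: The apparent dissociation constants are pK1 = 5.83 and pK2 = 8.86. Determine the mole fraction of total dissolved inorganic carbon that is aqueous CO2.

α₀ = 0.00265

α₀ = 1 / (1 + K1/[H⁺] + K1K2/[H⁺]²) = 1 / (1 + 10^+2.47 + 10^+1.91)
   = 1 / (1 + 295.12 + 81.283) = 1/377.40 = 0.002650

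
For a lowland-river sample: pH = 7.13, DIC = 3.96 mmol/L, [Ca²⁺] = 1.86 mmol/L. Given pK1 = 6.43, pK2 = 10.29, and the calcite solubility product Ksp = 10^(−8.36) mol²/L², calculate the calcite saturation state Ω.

α₂ = 1 / (1 + [H⁺]/K2 + [H⁺]²/(K1K2)) = 1 / (1 + 10^+3.16 + 10^+2.46)
   = 1 / (1 + 1445.4 + 288.40) = 1/1734.8 = 0.0005764
[CO3²⁻] = α₂ × DIC = 0.0005764 × 3.96 = 0.002283 mmol/L = 2.283 μmol/L
Ksp = 10^(−8.36) = 4.365×10^-9
Ω = [Ca²⁺][CO3²⁻]/Ksp = (1.86×10^-3)(2.283×10^-6) / 4.365×10^-9 = 0.973

Ω = 0.973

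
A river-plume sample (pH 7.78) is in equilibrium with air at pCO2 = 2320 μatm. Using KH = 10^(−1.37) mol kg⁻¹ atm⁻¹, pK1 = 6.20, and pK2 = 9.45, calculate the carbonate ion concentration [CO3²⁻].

[CO3²⁻] = 0.0804 mmol/kg

[CO2*] = KH · pCO2 = 10^(−1.37) × 2320×10^-6 = 9.897×10^-5 mol/kg
α₀ = 1/(1 + K1/[H⁺] + K1K2/[H⁺]²) = 1/(1 + 10^+1.58 + 10^-0.09) = 0.02511
DIC = [CO2*]/α₀ = 9.897×10^-5 / 0.02511 = 3.942 mmol/kg
[CO3²⁻] = α₂·DIC; α₂ = 0.02041, so [CO3²⁻] = 0.02041 × 3.942 = 0.0804 mmol/kg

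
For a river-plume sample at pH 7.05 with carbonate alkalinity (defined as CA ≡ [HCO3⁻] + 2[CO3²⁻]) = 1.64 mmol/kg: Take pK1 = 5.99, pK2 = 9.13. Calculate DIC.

CA = [HCO3⁻] + 2[CO3²⁻] = (α₁ + 2α₂)·DIC
At pH 7.05: [H⁺]/K1 = 10^-1.06 = 0.087096, K2/[H⁺] = 10^-2.08 = 0.0083176
α₁ = 1/(1 + 0.087096 + 0.0083176) = 1/1.0954 = 0.9129; α₂ = α₁·K2/[H⁺] = 0.007593
α₁ + 2α₂ = 0.9281
DIC = CA / (α₁ + 2α₂) = 1.64 / 0.9281 = 1.77 mmol/kg

DIC = 1.77 mmol/kg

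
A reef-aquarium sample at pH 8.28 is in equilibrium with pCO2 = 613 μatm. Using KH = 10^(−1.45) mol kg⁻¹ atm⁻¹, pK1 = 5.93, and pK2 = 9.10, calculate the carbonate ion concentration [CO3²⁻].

[CO3²⁻] = 0.737 mmol/kg

[CO2*] = KH · pCO2 = 10^(−1.45) × 613×10^-6 = 2.175×10^-5 mol/kg
α₀ = 1/(1 + K1/[H⁺] + K1K2/[H⁺]²) = 1/(1 + 10^+2.35 + 10^+1.53) = 0.003865
DIC = [CO2*]/α₀ = 2.175×10^-5 / 0.003865 = 5.628 mmol/kg
[CO3²⁻] = α₂·DIC; α₂ = 0.1310, so [CO3²⁻] = 0.1310 × 5.628 = 0.737 mmol/kg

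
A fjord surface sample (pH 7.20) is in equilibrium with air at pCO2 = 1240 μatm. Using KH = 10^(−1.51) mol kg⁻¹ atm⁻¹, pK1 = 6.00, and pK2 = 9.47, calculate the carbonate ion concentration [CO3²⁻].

[CO3²⁻] = 3.26 μmol/kg

[CO2*] = KH · pCO2 = 10^(−1.51) × 1240×10^-6 = 3.832×10^-5 mol/kg
α₀ = 1/(1 + K1/[H⁺] + K1K2/[H⁺]²) = 1/(1 + 10^+1.20 + 10^-1.07) = 0.05905
DIC = [CO2*]/α₀ = 3.832×10^-5 / 0.05905 = 0.6489 mmol/kg
[CO3²⁻] = α₂·DIC; α₂ = 0.005026, so [CO3²⁻] = 0.005026 × 0.6489 = 0.00326 mmol/kg = 3.26 μmol/kg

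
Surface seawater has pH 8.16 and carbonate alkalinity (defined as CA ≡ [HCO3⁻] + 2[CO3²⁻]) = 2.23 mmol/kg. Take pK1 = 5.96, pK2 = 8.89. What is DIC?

CA = [HCO3⁻] + 2[CO3²⁻] = (α₁ + 2α₂)·DIC
At pH 8.16: [H⁺]/K1 = 10^-2.20 = 0.0063096, K2/[H⁺] = 10^-0.73 = 0.18621
α₁ = 1/(1 + 0.0063096 + 0.18621) = 1/1.1925 = 0.8386; α₂ = α₁·K2/[H⁺] = 0.1561
α₁ + 2α₂ = 1.1509
DIC = CA / (α₁ + 2α₂) = 2.23 / 1.1509 = 1.94 mmol/kg

DIC = 1.94 mmol/kg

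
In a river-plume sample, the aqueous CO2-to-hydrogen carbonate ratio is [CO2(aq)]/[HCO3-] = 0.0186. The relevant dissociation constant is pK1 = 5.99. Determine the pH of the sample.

From K1 = [H⁺][HCO3-]/[CO2(aq)]:  pH = pK1 − log₁₀([CO2(aq)]/[HCO3-])
log₁₀(0.0186) = -1.730
pH = 5.99 − (-1.730) = 7.72

pH = 7.72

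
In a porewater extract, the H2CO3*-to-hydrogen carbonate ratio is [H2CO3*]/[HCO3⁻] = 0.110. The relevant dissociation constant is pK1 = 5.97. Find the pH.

From K1 = [H⁺][HCO3⁻]/[H2CO3*]:  pH = pK1 − log₁₀([H2CO3*]/[HCO3⁻])
log₁₀(0.110) = -0.959
pH = 5.97 − (-0.959) = 6.93

pH = 6.93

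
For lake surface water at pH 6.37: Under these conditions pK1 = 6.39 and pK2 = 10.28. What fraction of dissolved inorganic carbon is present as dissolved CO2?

α₀ = 1 / (1 + K1/[H⁺] + K1K2/[H⁺]²) = 1 / (1 + 10^-0.02 + 10^-3.93)
   = 1 / (1 + 0.95499 + 0.00011749) = 1/1.9551 = 0.5115

α₀ = 0.511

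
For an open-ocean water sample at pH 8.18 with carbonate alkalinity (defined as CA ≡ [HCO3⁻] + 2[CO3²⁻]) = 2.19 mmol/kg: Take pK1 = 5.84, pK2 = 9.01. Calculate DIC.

CA = [HCO3⁻] + 2[CO3²⁻] = (α₁ + 2α₂)·DIC
At pH 8.18: [H⁺]/K1 = 10^-2.34 = 0.0045709, K2/[H⁺] = 10^-0.83 = 0.14791
α₁ = 1/(1 + 0.0045709 + 0.14791) = 1/1.1525 = 0.8677; α₂ = α₁·K2/[H⁺] = 0.1283
α₁ + 2α₂ = 1.1244
DIC = CA / (α₁ + 2α₂) = 2.19 / 1.1244 = 1.95 mmol/kg

DIC = 1.95 mmol/kg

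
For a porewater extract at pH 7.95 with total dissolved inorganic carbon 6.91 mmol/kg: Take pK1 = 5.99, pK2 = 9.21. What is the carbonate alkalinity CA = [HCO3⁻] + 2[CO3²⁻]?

CA = [HCO3⁻] + 2[CO3²⁻] = (α₁ + 2α₂)·DIC
At pH 7.95: [H⁺]/K1 = 10^-1.96 = 0.010965, K2/[H⁺] = 10^-1.26 = 0.054954
α₁ = 1/(1 + 0.010965 + 0.054954) = 1/1.0659 = 0.9382; α₂ = α₁·K2/[H⁺] = 0.05156
α₁ + 2α₂ = 1.0413
CA = 1.0413 × 6.91 = 7.20 mmol/kg

CA = 7.20 mmol/kg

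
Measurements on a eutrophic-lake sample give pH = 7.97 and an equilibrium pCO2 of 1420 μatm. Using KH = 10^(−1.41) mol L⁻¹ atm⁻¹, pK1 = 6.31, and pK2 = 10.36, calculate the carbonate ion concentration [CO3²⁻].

[CO2*] = KH · pCO2 = 10^(−1.41) × 1420×10^-6 = 5.524×10^-5 mol/L
α₀ = 1/(1 + K1/[H⁺] + K1K2/[H⁺]²) = 1/(1 + 10^+1.66 + 10^-0.73) = 0.02132
DIC = [CO2*]/α₀ = 5.524×10^-5 / 0.02132 = 2.591 mmol/L
[CO3²⁻] = α₂·DIC; α₂ = 0.003971, so [CO3²⁻] = 0.003971 × 2.591 = 0.0103 mmol/L = 10.3 μmol/L

[CO3²⁻] = 10.3 μmol/L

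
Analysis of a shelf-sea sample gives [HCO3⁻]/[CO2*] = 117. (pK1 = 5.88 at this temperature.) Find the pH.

From K1 = [H⁺][HCO3⁻]/[CO2*]:  pH = pK1 + log₁₀([HCO3⁻]/[CO2*])
log₁₀(117) = +2.068
pH = 5.88 + (+2.068) = 7.95

pH = 7.95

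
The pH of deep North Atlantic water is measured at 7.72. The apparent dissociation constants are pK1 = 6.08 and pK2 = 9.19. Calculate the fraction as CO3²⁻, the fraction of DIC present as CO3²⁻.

α₂ = 1 / (1 + [H⁺]/K2 + [H⁺]²/(K1K2)) = 1 / (1 + 10^+1.47 + 10^-0.17)
   = 1 / (1 + 29.512 + 0.67608) = 1/31.188 = 0.03206

α₂ = 0.0321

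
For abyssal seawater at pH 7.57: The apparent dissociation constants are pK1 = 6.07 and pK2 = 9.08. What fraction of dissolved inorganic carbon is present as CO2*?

α₀ = 1 / (1 + K1/[H⁺] + K1K2/[H⁺]²) = 1 / (1 + 10^+1.50 + 10^-0.01)
   = 1 / (1 + 31.623 + 0.97724) = 1/33.600 = 0.02976

α₀ = 0.0298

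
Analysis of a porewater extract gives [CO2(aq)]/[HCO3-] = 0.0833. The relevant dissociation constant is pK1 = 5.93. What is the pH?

pH = 7.01

From K1 = [H⁺][HCO3-]/[CO2(aq)]:  pH = pK1 − log₁₀([CO2(aq)]/[HCO3-])
log₁₀(0.0833) = -1.079
pH = 5.93 − (-1.079) = 7.01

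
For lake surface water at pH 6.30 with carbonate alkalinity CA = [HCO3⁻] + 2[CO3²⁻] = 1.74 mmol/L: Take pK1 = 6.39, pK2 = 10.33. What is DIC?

CA = [HCO3⁻] + 2[CO3²⁻] = (α₁ + 2α₂)·DIC
At pH 6.30: [H⁺]/K1 = 10^0.09 = 1.2303, K2/[H⁺] = 10^-4.03 = 9.3325×10^-5
α₁ = 1/(1 + 1.2303 + 9.3325×10^-5) = 1/2.2304 = 0.4484; α₂ = α₁·K2/[H⁺] = 4.184×10^-5
α₁ + 2α₂ = 0.4484
DIC = CA / (α₁ + 2α₂) = 1.74 / 0.4484 = 3.88 mmol/L

DIC = 3.88 mmol/L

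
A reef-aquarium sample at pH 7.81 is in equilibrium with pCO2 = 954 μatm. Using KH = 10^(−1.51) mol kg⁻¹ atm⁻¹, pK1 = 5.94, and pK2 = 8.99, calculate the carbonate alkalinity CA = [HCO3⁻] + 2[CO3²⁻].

CA = 2.47 mmol/kg

[CO2*] = KH · pCO2 = 10^(−1.51) × 954×10^-6 = 2.948×10^-5 mol/kg
α₀ = 1/(1 + K1/[H⁺] + K1K2/[H⁺]²) = 1/(1 + 10^+1.87 + 10^+0.69) = 0.01250
DIC = [CO2*]/α₀ = 2.948×10^-5 / 0.01250 = 2.359 mmol/kg
CA = (α₁ + 2α₂)·DIC = (0.9263 + 2×0.06120) × 2.359 = 2.47 mmol/kg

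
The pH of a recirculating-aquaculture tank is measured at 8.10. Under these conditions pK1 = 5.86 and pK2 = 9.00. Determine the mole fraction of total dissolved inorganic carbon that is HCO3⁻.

α₁ = 1 / (1 + [H⁺]/K1 + K2/[H⁺]) = 1 / (1 + 10^-2.24 + 10^-0.90)
   = 1 / (1 + 0.0057544 + 0.12589) = 1/1.1316 = 0.8837

α₁ = 0.884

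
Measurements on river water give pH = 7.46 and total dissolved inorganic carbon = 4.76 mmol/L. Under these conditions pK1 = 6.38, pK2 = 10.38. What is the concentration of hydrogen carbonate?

α₁ = 1 / (1 + [H⁺]/K1 + K2/[H⁺]) = 1 / (1 + 10^-1.08 + 10^-2.92)
   = 1 / (1 + 0.083176 + 0.0012023) = 1/1.0844 = 0.9222
[HCO3⁻] = α₁ × DIC = 0.9222 × 4.76 = 4.39 mmol/L

[HCO3⁻] = 4.39 mmol/L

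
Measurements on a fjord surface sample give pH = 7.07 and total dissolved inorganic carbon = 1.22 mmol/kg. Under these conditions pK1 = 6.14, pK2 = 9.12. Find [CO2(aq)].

α₀ = 1 / (1 + K1/[H⁺] + K1K2/[H⁺]²) = 1 / (1 + 10^+0.93 + 10^-1.12)
   = 1 / (1 + 8.5114 + 0.075858) = 1/9.5872 = 0.1043
[CO2*] = α₀ × DIC = 0.1043 × 1.22 = 0.127 mmol/kg

[CO2*] = 0.127 mmol/kg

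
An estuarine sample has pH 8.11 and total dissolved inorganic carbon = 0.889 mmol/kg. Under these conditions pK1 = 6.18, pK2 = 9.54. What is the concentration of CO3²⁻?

α₂ = 1 / (1 + [H⁺]/K2 + [H⁺]²/(K1K2)) = 1 / (1 + 10^+1.43 + 10^-0.50)
   = 1 / (1 + 26.915 + 0.31623) = 1/28.232 = 0.03542
[CO3²⁻] = α₂ × DIC = 0.03542 × 0.889 = 0.0315 mmol/kg

[CO3²⁻] = 0.0315 mmol/kg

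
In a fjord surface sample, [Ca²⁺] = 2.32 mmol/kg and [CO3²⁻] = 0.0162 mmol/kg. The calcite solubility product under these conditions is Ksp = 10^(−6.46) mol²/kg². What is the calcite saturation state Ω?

Ksp = 10^(−6.46) = 3.467×10^-7
Ω = [Ca²⁺][CO3²⁻]/Ksp = (2.32×10^-3)(0.0162×10^-3) / 3.467×10^-7 = 0.108

Ω = 0.108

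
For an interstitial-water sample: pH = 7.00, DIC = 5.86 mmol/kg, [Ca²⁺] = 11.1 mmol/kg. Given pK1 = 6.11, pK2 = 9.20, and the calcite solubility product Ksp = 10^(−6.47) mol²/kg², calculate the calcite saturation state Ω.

α₂ = 1 / (1 + [H⁺]/K2 + [H⁺]²/(K1K2)) = 1 / (1 + 10^+2.20 + 10^+1.31)
   = 1 / (1 + 158.49 + 20.417) = 1/179.91 = 0.005558
[CO3²⁻] = α₂ × DIC = 0.005558 × 5.86 = 0.03257 mmol/kg
Ksp = 10^(−6.47) = 3.388×10^-7
Ω = [Ca²⁺][CO3²⁻]/Ksp = (11.1×10^-3)(3.257×10^-5) / 3.388×10^-7 = 1.07

Ω = 1.07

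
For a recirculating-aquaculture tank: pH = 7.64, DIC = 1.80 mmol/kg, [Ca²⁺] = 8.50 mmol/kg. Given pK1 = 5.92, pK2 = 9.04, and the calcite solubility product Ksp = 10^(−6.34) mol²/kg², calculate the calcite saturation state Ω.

Ω = 1.26

α₂ = 1 / (1 + [H⁺]/K2 + [H⁺]²/(K1K2)) = 1 / (1 + 10^+1.40 + 10^-0.32)
   = 1 / (1 + 25.119 + 0.47863) = 1/26.597 = 0.03760
[CO3²⁻] = α₂ × DIC = 0.03760 × 1.80 = 0.06768 mmol/kg
Ksp = 10^(−6.34) = 4.571×10^-7
Ω = [Ca²⁺][CO3²⁻]/Ksp = (8.50×10^-3)(6.768×10^-5) / 4.571×10^-7 = 1.26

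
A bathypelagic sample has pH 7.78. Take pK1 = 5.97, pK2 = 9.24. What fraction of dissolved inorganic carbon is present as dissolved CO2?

α₀ = 1 / (1 + K1/[H⁺] + K1K2/[H⁺]²) = 1 / (1 + 10^+1.81 + 10^+0.35)
   = 1 / (1 + 64.565 + 2.2387) = 1/67.804 = 0.01475

α₀ = 0.0147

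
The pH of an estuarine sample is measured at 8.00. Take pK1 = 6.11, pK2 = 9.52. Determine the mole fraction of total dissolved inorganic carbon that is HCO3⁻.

α₁ = 1 / (1 + [H⁺]/K1 + K2/[H⁺]) = 1 / (1 + 10^-1.89 + 10^-1.52)
   = 1 / (1 + 0.012882 + 0.030200) = 1/1.0431 = 0.9587

α₁ = 0.959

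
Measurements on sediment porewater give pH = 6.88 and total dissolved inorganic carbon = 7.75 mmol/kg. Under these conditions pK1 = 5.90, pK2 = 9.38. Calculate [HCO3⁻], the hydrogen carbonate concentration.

[HCO3⁻] = 7.00 mmol/kg

α₁ = 1 / (1 + [H⁺]/K1 + K2/[H⁺]) = 1 / (1 + 10^-0.98 + 10^-2.50)
   = 1 / (1 + 0.10471 + 0.0031623) = 1/1.1079 = 0.9026
[HCO3⁻] = α₁ × DIC = 0.9026 × 7.75 = 7.00 mmol/kg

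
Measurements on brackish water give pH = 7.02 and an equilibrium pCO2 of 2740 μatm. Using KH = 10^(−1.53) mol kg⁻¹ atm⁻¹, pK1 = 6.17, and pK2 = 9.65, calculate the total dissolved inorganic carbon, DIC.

[CO2*] = KH · pCO2 = 10^(−1.53) × 2740×10^-6 = 8.086×10^-5 mol/kg
α₀ = 1/(1 + K1/[H⁺] + K1K2/[H⁺]²) = 1/(1 + 10^+0.85 + 10^-1.78) = 0.1235
DIC = [CO2*]/α₀ = 8.086×10^-5 / 0.1235 = 0.655 mmol/kg

DIC = 0.655 mmol/kg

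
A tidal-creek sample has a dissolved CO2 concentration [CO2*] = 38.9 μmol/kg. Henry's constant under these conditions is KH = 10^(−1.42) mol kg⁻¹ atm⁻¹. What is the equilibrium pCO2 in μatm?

pCO2 = 1020 μatm

KH = 10^(−1.42) = 3.802×10^-2 mol kg⁻¹ atm⁻¹
pCO2 = [CO2*]/KH = 38.9×10^-6 / 3.802×10^-2 = 1.02×10^-3 atm = 1020 μatm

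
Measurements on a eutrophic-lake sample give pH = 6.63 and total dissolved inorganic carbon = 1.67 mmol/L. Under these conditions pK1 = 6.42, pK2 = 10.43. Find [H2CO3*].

α₀ = 1 / (1 + K1/[H⁺] + K1K2/[H⁺]²) = 1 / (1 + 10^+0.21 + 10^-3.59)
   = 1 / (1 + 1.6218 + 0.00025704) = 1/2.6221 = 0.3814
[CO2*] = α₀ × DIC = 0.3814 × 1.67 = 0.637 mmol/L

[CO2*] = 0.637 mmol/L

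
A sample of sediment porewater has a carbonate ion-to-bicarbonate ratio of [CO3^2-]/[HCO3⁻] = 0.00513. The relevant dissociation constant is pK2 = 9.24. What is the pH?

From K2 = [H⁺][CO3^2-]/[HCO3⁻]:  pH = pK2 + log₁₀([CO3^2-]/[HCO3⁻])
log₁₀(0.00513) = -2.290
pH = 9.24 + (-2.290) = 6.95

pH = 6.95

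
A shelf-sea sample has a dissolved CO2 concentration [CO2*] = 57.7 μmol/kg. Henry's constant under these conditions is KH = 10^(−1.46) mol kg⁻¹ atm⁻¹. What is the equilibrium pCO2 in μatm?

KH = 10^(−1.46) = 3.467×10^-2 mol kg⁻¹ atm⁻¹
pCO2 = [CO2*]/KH = 57.7×10^-6 / 3.467×10^-2 = 1.66×10^-3 atm = 1660 μatm

pCO2 = 1660 μatm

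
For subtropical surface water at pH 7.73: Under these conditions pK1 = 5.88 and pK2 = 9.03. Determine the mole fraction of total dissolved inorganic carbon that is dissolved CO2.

α₀ = 0.0133

α₀ = 1 / (1 + K1/[H⁺] + K1K2/[H⁺]²) = 1 / (1 + 10^+1.85 + 10^+0.55)
   = 1 / (1 + 70.795 + 3.5481) = 1/75.343 = 0.01327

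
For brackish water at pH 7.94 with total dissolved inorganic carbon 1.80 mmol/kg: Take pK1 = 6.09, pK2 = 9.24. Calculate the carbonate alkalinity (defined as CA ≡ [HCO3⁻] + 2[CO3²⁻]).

CA = 1.86 mmol/kg

CA = [HCO3⁻] + 2[CO3²⁻] = (α₁ + 2α₂)·DIC
At pH 7.94: [H⁺]/K1 = 10^-1.85 = 0.014125, K2/[H⁺] = 10^-1.30 = 0.050119
α₁ = 1/(1 + 0.014125 + 0.050119) = 1/1.0642 = 0.9396; α₂ = α₁·K2/[H⁺] = 0.04709
α₁ + 2α₂ = 1.0338
CA = 1.0338 × 1.80 = 1.86 mmol/kg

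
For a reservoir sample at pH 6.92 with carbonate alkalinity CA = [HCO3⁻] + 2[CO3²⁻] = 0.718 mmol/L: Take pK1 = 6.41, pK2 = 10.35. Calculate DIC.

CA = [HCO3⁻] + 2[CO3²⁻] = (α₁ + 2α₂)·DIC
At pH 6.92: [H⁺]/K1 = 10^-0.51 = 0.30903, K2/[H⁺] = 10^-3.43 = 0.00037154
α₁ = 1/(1 + 0.30903 + 0.00037154) = 1/1.3094 = 0.7637; α₂ = α₁·K2/[H⁺] = 0.0002837
α₁ + 2α₂ = 0.7643
DIC = CA / (α₁ + 2α₂) = 0.718 / 0.7643 = 0.939 mmol/L

DIC = 0.939 mmol/L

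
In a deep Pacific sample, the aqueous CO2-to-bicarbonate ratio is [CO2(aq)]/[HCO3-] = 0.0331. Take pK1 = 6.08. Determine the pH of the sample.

From K1 = [H⁺][HCO3-]/[CO2(aq)]:  pH = pK1 − log₁₀([CO2(aq)]/[HCO3-])
log₁₀(0.0331) = -1.480
pH = 6.08 − (-1.480) = 7.56

pH = 7.56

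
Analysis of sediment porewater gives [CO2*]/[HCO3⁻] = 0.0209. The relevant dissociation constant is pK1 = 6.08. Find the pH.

From K1 = [H⁺][HCO3⁻]/[CO2*]:  pH = pK1 − log₁₀([CO2*]/[HCO3⁻])
log₁₀(0.0209) = -1.680
pH = 6.08 − (-1.680) = 7.76

pH = 7.76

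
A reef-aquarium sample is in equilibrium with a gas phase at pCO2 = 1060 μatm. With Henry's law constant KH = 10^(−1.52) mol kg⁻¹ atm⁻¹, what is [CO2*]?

KH = 10^(−1.52) = 3.020×10^-2 mol kg⁻¹ atm⁻¹
[CO2*] = KH · pCO2 = 3.020×10^-2 × 1060×10^-6 atm = 3.20×10^-5 mol/kg

[CO2*] = 32.0 μmol/kg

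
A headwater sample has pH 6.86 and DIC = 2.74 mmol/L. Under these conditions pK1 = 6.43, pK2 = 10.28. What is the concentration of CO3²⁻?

[CO3²⁻] = 0.759 μmol/L

α₂ = 1 / (1 + [H⁺]/K2 + [H⁺]²/(K1K2)) = 1 / (1 + 10^+3.42 + 10^+2.99)
   = 1 / (1 + 2630.3 + 977.24) = 1/3608.5 = 0.0002771
[CO3²⁻] = α₂ × DIC = 0.0002771 × 2.74 = 0.000759 mmol/L = 0.759 μmol/L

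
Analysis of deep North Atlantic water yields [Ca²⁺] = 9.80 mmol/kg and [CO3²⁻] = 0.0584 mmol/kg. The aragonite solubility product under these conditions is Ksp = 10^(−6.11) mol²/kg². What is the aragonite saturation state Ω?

Ksp = 10^(−6.11) = 7.762×10^-7
Ω = [Ca²⁺][CO3²⁻]/Ksp = (9.80×10^-3)(0.0584×10^-3) / 7.762×10^-7 = 0.737

Ω = 0.737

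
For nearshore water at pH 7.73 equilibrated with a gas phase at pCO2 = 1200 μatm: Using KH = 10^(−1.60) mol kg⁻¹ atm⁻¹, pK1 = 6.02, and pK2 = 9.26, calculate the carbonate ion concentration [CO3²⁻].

[CO2*] = KH · pCO2 = 10^(−1.60) × 1200×10^-6 = 3.014×10^-5 mol/kg
α₀ = 1/(1 + K1/[H⁺] + K1K2/[H⁺]²) = 1/(1 + 10^+1.71 + 10^+0.18) = 0.01859
DIC = [CO2*]/α₀ = 3.014×10^-5 / 0.01859 = 1.622 mmol/kg
[CO3²⁻] = α₂·DIC; α₂ = 0.02813, so [CO3²⁻] = 0.02813 × 1.622 = 0.0456 mmol/kg

[CO3²⁻] = 0.0456 mmol/kg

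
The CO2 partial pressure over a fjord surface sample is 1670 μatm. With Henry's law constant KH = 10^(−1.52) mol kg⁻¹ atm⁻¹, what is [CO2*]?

[CO2*] = 50.4 μmol/kg

KH = 10^(−1.52) = 3.020×10^-2 mol kg⁻¹ atm⁻¹
[CO2*] = KH · pCO2 = 3.020×10^-2 × 1670×10^-6 atm = 5.04×10^-5 mol/kg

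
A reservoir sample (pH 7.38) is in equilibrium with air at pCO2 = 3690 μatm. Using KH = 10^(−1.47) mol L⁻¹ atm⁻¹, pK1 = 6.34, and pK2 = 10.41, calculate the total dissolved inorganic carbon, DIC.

[CO2*] = KH · pCO2 = 10^(−1.47) × 3690×10^-6 = 1.250×10^-4 mol/L
α₀ = 1/(1 + K1/[H⁺] + K1K2/[H⁺]²) = 1/(1 + 10^+1.04 + 10^-1.99) = 0.08351
DIC = [CO2*]/α₀ = 1.250×10^-4 / 0.08351 = 1.50 mmol/L

DIC = 1.50 mmol/L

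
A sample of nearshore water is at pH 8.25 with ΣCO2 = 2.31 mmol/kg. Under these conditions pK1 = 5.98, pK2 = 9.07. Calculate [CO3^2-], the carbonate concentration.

α₂ = 1 / (1 + [H⁺]/K2 + [H⁺]²/(K1K2)) = 1 / (1 + 10^+0.82 + 10^-1.45)
   = 1 / (1 + 6.6069 + 0.035481) = 1/7.6424 = 0.1308
[CO3²⁻] = α₂ × DIC = 0.1308 × 2.31 = 0.302 mmol/kg

[CO3²⁻] = 0.302 mmol/kg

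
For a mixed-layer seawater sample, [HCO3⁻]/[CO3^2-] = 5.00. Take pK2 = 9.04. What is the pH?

From K2 = [H⁺][CO3^2-]/[HCO3⁻]:  pH = pK2 − log₁₀([HCO3⁻]/[CO3^2-])
log₁₀(5.00) = +0.699
pH = 9.04 − (+0.699) = 8.34

pH = 8.34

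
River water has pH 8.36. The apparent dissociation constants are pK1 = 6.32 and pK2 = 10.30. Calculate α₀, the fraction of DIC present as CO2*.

α₀ = 1 / (1 + K1/[H⁺] + K1K2/[H⁺]²) = 1 / (1 + 10^+2.04 + 10^+0.10)
   = 1 / (1 + 109.65 + 1.2589) = 1/111.91 = 0.008936

α₀ = 0.00894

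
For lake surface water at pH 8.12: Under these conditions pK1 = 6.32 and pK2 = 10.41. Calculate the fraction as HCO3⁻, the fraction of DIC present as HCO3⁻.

α₁ = 1 / (1 + [H⁺]/K1 + K2/[H⁺]) = 1 / (1 + 10^-1.80 + 10^-2.29)
   = 1 / (1 + 0.015849 + 0.0051286) = 1/1.0210 = 0.9795

α₁ = 0.979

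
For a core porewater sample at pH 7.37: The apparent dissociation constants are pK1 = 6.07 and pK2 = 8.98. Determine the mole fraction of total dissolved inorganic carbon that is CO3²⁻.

α₂ = 1 / (1 + [H⁺]/K2 + [H⁺]²/(K1K2)) = 1 / (1 + 10^+1.61 + 10^+0.31)
   = 1 / (1 + 40.738 + 2.0417) = 1/43.780 = 0.02284

α₂ = 0.0228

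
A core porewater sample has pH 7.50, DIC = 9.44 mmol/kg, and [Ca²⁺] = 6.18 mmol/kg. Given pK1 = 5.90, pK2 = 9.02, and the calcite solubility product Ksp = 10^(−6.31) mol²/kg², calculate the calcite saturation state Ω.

Ω = 3.41

α₂ = 1 / (1 + [H⁺]/K2 + [H⁺]²/(K1K2)) = 1 / (1 + 10^+1.52 + 10^-0.08)
   = 1 / (1 + 33.113 + 0.83176) = 1/34.945 = 0.02862
[CO3²⁻] = α₂ × DIC = 0.02862 × 9.44 = 0.2701 mmol/kg
Ksp = 10^(−6.31) = 4.898×10^-7
Ω = [Ca²⁺][CO3²⁻]/Ksp = (6.18×10^-3)(2.701×10^-4) / 4.898×10^-7 = 3.41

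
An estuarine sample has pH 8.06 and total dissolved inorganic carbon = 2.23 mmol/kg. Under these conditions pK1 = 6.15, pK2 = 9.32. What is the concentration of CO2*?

[CO2*] = 0.0257 mmol/kg

α₀ = 1 / (1 + K1/[H⁺] + K1K2/[H⁺]²) = 1 / (1 + 10^+1.91 + 10^+0.65)
   = 1 / (1 + 81.283 + 4.4668) = 1/86.750 = 0.01153
[CO2*] = α₀ × DIC = 0.01153 × 2.23 = 0.0257 mmol/kg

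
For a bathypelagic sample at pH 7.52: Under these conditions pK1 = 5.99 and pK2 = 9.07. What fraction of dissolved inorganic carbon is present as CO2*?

α₀ = 0.0279

α₀ = 1 / (1 + K1/[H⁺] + K1K2/[H⁺]²) = 1 / (1 + 10^+1.53 + 10^-0.02)
   = 1 / (1 + 33.884 + 0.95499) = 1/35.839 = 0.02790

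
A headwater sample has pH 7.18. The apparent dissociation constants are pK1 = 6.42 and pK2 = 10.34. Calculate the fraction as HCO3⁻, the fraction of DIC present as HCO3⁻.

α₁ = 1 / (1 + [H⁺]/K1 + K2/[H⁺]) = 1 / (1 + 10^-0.76 + 10^-3.16)
   = 1 / (1 + 0.17378 + 0.00069183) = 1/1.1745 = 0.8514

α₁ = 0.851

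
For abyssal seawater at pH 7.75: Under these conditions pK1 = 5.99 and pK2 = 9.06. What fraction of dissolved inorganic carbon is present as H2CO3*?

α₀ = 1 / (1 + K1/[H⁺] + K1K2/[H⁺]²) = 1 / (1 + 10^+1.76 + 10^+0.45)
   = 1 / (1 + 57.544 + 2.8184) = 1/61.362 = 0.01630

α₀ = 0.0163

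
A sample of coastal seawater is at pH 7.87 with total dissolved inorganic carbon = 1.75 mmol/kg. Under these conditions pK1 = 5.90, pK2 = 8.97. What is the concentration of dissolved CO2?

α₀ = 1 / (1 + K1/[H⁺] + K1K2/[H⁺]²) = 1 / (1 + 10^+1.97 + 10^+0.87)
   = 1 / (1 + 93.325 + 7.4131) = 1/101.74 = 0.009829
[CO2*] = α₀ × DIC = 0.009829 × 1.75 = 0.0172 mmol/kg = 17.2 μmol/kg

[CO2*] = 17.2 μmol/kg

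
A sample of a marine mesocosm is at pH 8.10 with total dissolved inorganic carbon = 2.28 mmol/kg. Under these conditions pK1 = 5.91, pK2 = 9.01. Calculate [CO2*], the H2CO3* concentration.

[CO2*] = 13.0 μmol/kg

α₀ = 1 / (1 + K1/[H⁺] + K1K2/[H⁺]²) = 1 / (1 + 10^+2.19 + 10^+1.28)
   = 1 / (1 + 154.88 + 19.055) = 1/174.94 = 0.005716
[CO2*] = α₀ × DIC = 0.005716 × 2.28 = 0.0130 mmol/kg = 13.0 μmol/kg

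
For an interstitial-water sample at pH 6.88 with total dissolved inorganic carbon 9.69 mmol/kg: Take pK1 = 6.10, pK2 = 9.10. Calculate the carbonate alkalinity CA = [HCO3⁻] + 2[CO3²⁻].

CA = [HCO3⁻] + 2[CO3²⁻] = (α₁ + 2α₂)·DIC
At pH 6.88: [H⁺]/K1 = 10^-0.78 = 0.16596, K2/[H⁺] = 10^-2.22 = 0.0060256
α₁ = 1/(1 + 0.16596 + 0.0060256) = 1/1.1720 = 0.8533; α₂ = α₁·K2/[H⁺] = 0.005141
α₁ + 2α₂ = 0.8635
CA = 0.8635 × 9.69 = 8.37 mmol/kg

CA = 8.37 mmol/kg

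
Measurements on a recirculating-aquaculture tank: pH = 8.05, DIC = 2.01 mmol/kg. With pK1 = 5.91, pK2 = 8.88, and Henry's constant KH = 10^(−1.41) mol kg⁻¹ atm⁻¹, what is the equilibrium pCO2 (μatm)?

α₀ = 1 / (1 + K1/[H⁺] + K1K2/[H⁺]²) = 1 / (1 + 10^+2.14 + 10^+1.31)
   = 1 / (1 + 138.04 + 20.417) = 1/159.46 = 0.006271
[CO2*] = α₀ × DIC = 0.006271 × 2.01 = 0.01261 mmol/kg = 12.61 μmol/kg
pCO2 = [CO2*]/KH = 1.261×10^-5 / 3.890×10^-2 = 324 μatm

pCO2 = 324 μatm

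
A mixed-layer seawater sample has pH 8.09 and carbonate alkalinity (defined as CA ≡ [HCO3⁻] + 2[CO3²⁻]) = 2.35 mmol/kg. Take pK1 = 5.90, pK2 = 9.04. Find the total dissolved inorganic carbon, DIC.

CA = [HCO3⁻] + 2[CO3²⁻] = (α₁ + 2α₂)·DIC
At pH 8.09: [H⁺]/K1 = 10^-2.19 = 0.0064565, K2/[H⁺] = 10^-0.95 = 0.11220
α₁ = 1/(1 + 0.0064565 + 0.11220) = 1/1.1187 = 0.8939; α₂ = α₁·K2/[H⁺] = 0.1003
α₁ + 2α₂ = 1.0945
DIC = CA / (α₁ + 2α₂) = 2.35 / 1.0945 = 2.15 mmol/kg

DIC = 2.15 mmol/kg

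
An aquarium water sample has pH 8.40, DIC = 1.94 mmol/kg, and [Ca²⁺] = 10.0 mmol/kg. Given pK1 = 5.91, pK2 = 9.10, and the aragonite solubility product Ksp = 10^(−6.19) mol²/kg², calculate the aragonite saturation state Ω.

Ω = 4.98

α₂ = 1 / (1 + [H⁺]/K2 + [H⁺]²/(K1K2)) = 1 / (1 + 10^+0.70 + 10^-1.79)
   = 1 / (1 + 5.0119 + 0.016218) = 1/6.0281 = 0.1659
[CO3²⁻] = α₂ × DIC = 0.1659 × 1.94 = 0.3218 mmol/kg
Ksp = 10^(−6.19) = 6.457×10^-7
Ω = [Ca²⁺][CO3²⁻]/Ksp = (10.0×10^-3)(3.218×10^-4) / 6.457×10^-7 = 4.98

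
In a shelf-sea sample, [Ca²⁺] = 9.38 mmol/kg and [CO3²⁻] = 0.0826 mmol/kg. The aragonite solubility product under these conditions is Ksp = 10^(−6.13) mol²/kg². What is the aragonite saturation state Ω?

Ω = 1.05

Ksp = 10^(−6.13) = 7.413×10^-7
Ω = [Ca²⁺][CO3²⁻]/Ksp = (9.38×10^-3)(0.0826×10^-3) / 7.413×10^-7 = 1.05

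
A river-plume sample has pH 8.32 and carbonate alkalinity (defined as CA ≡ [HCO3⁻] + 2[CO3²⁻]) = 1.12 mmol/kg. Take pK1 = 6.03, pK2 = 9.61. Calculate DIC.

DIC = 1.07 mmol/kg

CA = [HCO3⁻] + 2[CO3²⁻] = (α₁ + 2α₂)·DIC
At pH 8.32: [H⁺]/K1 = 10^-2.29 = 0.0051286, K2/[H⁺] = 10^-1.29 = 0.051286
α₁ = 1/(1 + 0.0051286 + 0.051286) = 1/1.0564 = 0.9466; α₂ = α₁·K2/[H⁺] = 0.04855
α₁ + 2α₂ = 1.0437
DIC = CA / (α₁ + 2α₂) = 1.12 / 1.0437 = 1.07 mmol/kg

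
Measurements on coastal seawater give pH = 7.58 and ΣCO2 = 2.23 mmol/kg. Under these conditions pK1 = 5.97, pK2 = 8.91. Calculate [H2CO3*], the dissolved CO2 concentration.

α₀ = 1 / (1 + K1/[H⁺] + K1K2/[H⁺]²) = 1 / (1 + 10^+1.61 + 10^+0.28)
   = 1 / (1 + 40.738 + 1.9055) = 1/43.643 = 0.02291
[CO2*] = α₀ × DIC = 0.02291 × 2.23 = 0.0511 mmol/kg

[CO2*] = 0.0511 mmol/kg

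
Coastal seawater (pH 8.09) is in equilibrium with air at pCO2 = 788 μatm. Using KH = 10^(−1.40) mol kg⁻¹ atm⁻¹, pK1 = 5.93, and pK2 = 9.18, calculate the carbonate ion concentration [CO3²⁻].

[CO3²⁻] = 0.369 mmol/kg

[CO2*] = KH · pCO2 = 10^(−1.40) × 788×10^-6 = 3.137×10^-5 mol/kg
α₀ = 1/(1 + K1/[H⁺] + K1K2/[H⁺]²) = 1/(1 + 10^+2.16 + 10^+1.07) = 0.006358
DIC = [CO2*]/α₀ = 3.137×10^-5 / 0.006358 = 4.934 mmol/kg
[CO3²⁻] = α₂·DIC; α₂ = 0.07469, so [CO3²⁻] = 0.07469 × 4.934 = 0.369 mmol/kg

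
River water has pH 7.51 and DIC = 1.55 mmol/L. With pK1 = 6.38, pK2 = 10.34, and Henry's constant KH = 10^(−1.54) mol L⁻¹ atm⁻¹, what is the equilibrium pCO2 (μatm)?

α₀ = 1 / (1 + K1/[H⁺] + K1K2/[H⁺]²) = 1 / (1 + 10^+1.13 + 10^-1.70)
   = 1 / (1 + 13.490 + 0.019953) = 1/14.510 = 0.06892
[CO2*] = α₀ × DIC = 0.06892 × 1.55 = 0.1068 mmol/L
pCO2 = [CO2*]/KH = 1.068×10^-4 / 2.884×10^-2 = 3700 μatm

pCO2 = 3700 μatm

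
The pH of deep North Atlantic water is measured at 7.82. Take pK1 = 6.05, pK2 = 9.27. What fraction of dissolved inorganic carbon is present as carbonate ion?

α₂ = 1 / (1 + [H⁺]/K2 + [H⁺]²/(K1K2)) = 1 / (1 + 10^+1.45 + 10^-0.32)
   = 1 / (1 + 28.184 + 0.47863) = 1/29.662 = 0.03371

α₂ = 0.0337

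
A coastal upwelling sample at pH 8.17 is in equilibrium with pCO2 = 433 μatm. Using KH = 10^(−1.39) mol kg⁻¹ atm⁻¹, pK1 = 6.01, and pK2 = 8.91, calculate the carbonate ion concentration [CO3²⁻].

[CO3²⁻] = 0.464 mmol/kg

[CO2*] = KH · pCO2 = 10^(−1.39) × 433×10^-6 = 1.764×10^-5 mol/kg
α₀ = 1/(1 + K1/[H⁺] + K1K2/[H⁺]²) = 1/(1 + 10^+2.16 + 10^+1.42) = 0.005819
DIC = [CO2*]/α₀ = 1.764×10^-5 / 0.005819 = 3.031 mmol/kg
[CO3²⁻] = α₂·DIC; α₂ = 0.1531, so [CO3²⁻] = 0.1531 × 3.031 = 0.464 mmol/kg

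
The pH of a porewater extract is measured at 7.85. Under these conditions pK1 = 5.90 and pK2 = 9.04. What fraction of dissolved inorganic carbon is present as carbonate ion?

α₂ = 1 / (1 + [H⁺]/K2 + [H⁺]²/(K1K2)) = 1 / (1 + 10^+1.19 + 10^-0.76)
   = 1 / (1 + 15.488 + 0.17378) = 1/16.662 = 0.06002

α₂ = 0.0600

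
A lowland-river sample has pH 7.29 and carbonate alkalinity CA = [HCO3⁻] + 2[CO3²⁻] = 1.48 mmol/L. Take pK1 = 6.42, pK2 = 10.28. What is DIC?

CA = [HCO3⁻] + 2[CO3²⁻] = (α₁ + 2α₂)·DIC
At pH 7.29: [H⁺]/K1 = 10^-0.87 = 0.13490, K2/[H⁺] = 10^-2.99 = 0.0010233
α₁ = 1/(1 + 0.13490 + 0.0010233) = 1/1.1359 = 0.8803; α₂ = α₁·K2/[H⁺] = 0.0009008
α₁ + 2α₂ = 0.8821
DIC = CA / (α₁ + 2α₂) = 1.48 / 0.8821 = 1.68 mmol/L

DIC = 1.68 mmol/L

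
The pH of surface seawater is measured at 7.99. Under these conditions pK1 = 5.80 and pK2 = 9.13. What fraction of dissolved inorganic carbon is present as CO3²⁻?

α₂ = 0.0671

α₂ = 1 / (1 + [H⁺]/K2 + [H⁺]²/(K1K2)) = 1 / (1 + 10^+1.14 + 10^-1.05)
   = 1 / (1 + 13.804 + 0.089125) = 1/14.893 = 0.06715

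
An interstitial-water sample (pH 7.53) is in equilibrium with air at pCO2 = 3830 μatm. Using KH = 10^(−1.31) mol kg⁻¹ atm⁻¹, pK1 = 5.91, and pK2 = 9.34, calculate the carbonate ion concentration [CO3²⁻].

[CO3²⁻] = 0.121 mmol/kg

[CO2*] = KH · pCO2 = 10^(−1.31) × 3830×10^-6 = 1.876×10^-4 mol/kg
α₀ = 1/(1 + K1/[H⁺] + K1K2/[H⁺]²) = 1/(1 + 10^+1.62 + 10^-0.19) = 0.02308
DIC = [CO2*]/α₀ = 1.876×10^-4 / 0.02308 = 8.129 mmol/kg
[CO3²⁻] = α₂·DIC; α₂ = 0.01490, so [CO3²⁻] = 0.01490 × 8.129 = 0.121 mmol/kg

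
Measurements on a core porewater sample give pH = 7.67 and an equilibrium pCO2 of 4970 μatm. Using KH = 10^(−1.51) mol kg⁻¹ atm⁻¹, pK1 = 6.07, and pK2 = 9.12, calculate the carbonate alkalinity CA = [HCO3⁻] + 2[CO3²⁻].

[CO2*] = KH · pCO2 = 10^(−1.51) × 4970×10^-6 = 1.536×10^-4 mol/kg
α₀ = 1/(1 + K1/[H⁺] + K1K2/[H⁺]²) = 1/(1 + 10^+1.60 + 10^+0.15) = 0.02368
DIC = [CO2*]/α₀ = 1.536×10^-4 / 0.02368 = 6.485 mmol/kg
CA = (α₁ + 2α₂)·DIC = (0.9429 + 2×0.03345) × 6.485 = 6.55 mmol/kg

CA = 6.55 mmol/kg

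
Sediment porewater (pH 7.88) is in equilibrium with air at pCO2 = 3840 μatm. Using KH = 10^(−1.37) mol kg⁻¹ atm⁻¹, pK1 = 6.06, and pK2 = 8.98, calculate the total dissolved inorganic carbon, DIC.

DIC = 11.8 mmol/kg

[CO2*] = KH · pCO2 = 10^(−1.37) × 3840×10^-6 = 1.638×10^-4 mol/kg
α₀ = 1/(1 + K1/[H⁺] + K1K2/[H⁺]²) = 1/(1 + 10^+1.82 + 10^+0.72) = 0.01383
DIC = [CO2*]/α₀ = 1.638×10^-4 / 0.01383 = 11.8 mmol/kg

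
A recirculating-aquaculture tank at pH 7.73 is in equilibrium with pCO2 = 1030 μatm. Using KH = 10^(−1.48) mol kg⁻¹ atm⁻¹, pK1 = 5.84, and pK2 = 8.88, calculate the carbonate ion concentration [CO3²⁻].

[CO2*] = KH · pCO2 = 10^(−1.48) × 1030×10^-6 = 3.411×10^-5 mol/kg
α₀ = 1/(1 + K1/[H⁺] + K1K2/[H⁺]²) = 1/(1 + 10^+1.89 + 10^+0.74) = 0.01189
DIC = [CO2*]/α₀ = 3.411×10^-5 / 0.01189 = 2.869 mmol/kg
[CO3²⁻] = α₂·DIC; α₂ = 0.06533, so [CO3²⁻] = 0.06533 × 2.869 = 0.187 mmol/kg

[CO3²⁻] = 0.187 mmol/kg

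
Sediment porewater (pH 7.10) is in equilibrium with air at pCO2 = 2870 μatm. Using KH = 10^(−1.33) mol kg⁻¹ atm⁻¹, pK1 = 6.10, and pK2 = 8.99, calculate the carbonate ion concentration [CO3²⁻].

[CO2*] = KH · pCO2 = 10^(−1.33) × 2870×10^-6 = 1.342×10^-4 mol/kg
α₀ = 1/(1 + K1/[H⁺] + K1K2/[H⁺]²) = 1/(1 + 10^+1.00 + 10^-0.89) = 0.08986
DIC = [CO2*]/α₀ = 1.342×10^-4 / 0.08986 = 1.494 mmol/kg
[CO3²⁻] = α₂·DIC; α₂ = 0.01158, so [CO3²⁻] = 0.01158 × 1.494 = 0.0173 mmol/kg = 17.3 μmol/kg

[CO3²⁻] = 17.3 μmol/kg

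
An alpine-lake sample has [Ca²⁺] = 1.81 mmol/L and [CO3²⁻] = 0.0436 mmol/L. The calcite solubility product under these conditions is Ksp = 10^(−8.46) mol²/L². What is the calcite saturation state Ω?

Ω = 22.8

Ksp = 10^(−8.46) = 3.467×10^-9
Ω = [Ca²⁺][CO3²⁻]/Ksp = (1.81×10^-3)(0.0436×10^-3) / 3.467×10^-9 = 22.8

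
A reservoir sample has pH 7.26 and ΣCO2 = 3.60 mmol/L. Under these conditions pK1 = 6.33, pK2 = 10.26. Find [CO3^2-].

[CO3²⁻] = 3.22 μmol/L

α₂ = 1 / (1 + [H⁺]/K2 + [H⁺]²/(K1K2)) = 1 / (1 + 10^+3.00 + 10^+2.07)
   = 1 / (1 + 1000.0 + 117.49) = 1/1118.5 = 0.0008941
[CO3²⁻] = α₂ × DIC = 0.0008941 × 3.60 = 0.00322 mmol/L = 3.22 μmol/L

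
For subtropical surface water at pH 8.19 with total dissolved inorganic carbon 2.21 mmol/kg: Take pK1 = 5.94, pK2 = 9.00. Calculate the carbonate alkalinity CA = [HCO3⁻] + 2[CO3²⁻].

CA = [HCO3⁻] + 2[CO3²⁻] = (α₁ + 2α₂)·DIC
At pH 8.19: [H⁺]/K1 = 10^-2.25 = 0.0056234, K2/[H⁺] = 10^-0.81 = 0.15488
α₁ = 1/(1 + 0.0056234 + 0.15488) = 1/1.1605 = 0.8617; α₂ = α₁·K2/[H⁺] = 0.1335
α₁ + 2α₂ = 1.1286
CA = 1.1286 × 2.21 = 2.49 mmol/kg

CA = 2.49 mmol/kg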